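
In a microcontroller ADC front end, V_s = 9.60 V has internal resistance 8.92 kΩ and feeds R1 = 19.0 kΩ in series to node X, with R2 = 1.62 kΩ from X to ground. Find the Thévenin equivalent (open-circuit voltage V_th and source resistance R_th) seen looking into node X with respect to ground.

V_th ≈ 0.526 V, R_th ≈ 1.53 kΩ

R1' = 8.92 + 19.0 = 27.92 kΩ (source resistance + R1).
V_th is the unloaded tap voltage: V_s · R2/(R1'+R2) = 9.60 × 0.05484 = 0.5265 V.
Zeroing V_s shorts the top of R1' to ground, so R_th = R1' ‖ R2 = 1.531 kΩ.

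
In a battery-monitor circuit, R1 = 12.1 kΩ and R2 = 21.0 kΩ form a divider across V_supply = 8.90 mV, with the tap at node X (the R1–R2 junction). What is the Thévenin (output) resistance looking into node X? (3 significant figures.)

R_th ≈ 7.68 kΩ

Zeroing V_supply shorts the top of R1 to ground, so R_th = R1 ‖ R2 = 7.677 kΩ.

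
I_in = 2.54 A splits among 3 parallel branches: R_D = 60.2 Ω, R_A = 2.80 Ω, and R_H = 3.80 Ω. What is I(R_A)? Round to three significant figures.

Conductances: ΣG = 1/60.2 + 1/2.80 + 1/3.80 = 0.6369 (1/Ω).
R_A takes the fraction G_k/ΣG = 0.3571/0.6369 = 0.5607, so I = 2.54 × 0.5607 = 1.424 A.

I ≈ 1.42 A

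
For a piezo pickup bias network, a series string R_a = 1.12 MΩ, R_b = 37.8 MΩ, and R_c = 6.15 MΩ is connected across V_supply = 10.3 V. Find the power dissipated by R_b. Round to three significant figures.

P ≈ 1.97 µW

ΣR = 45.07 MΩ → I = 10.3/45.07 = 0.2285 µA.
P = I²R = 0.05223 × 37.8 = 1.974 µW.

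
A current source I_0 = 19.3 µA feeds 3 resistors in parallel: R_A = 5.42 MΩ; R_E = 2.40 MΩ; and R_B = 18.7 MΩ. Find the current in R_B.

I ≈ 1.58 µA

Conductances: ΣG = 1/5.42 + 1/2.40 + 1/18.7 = 0.6546 (1/MΩ).
By the current-divider rule, I = I_0 · G_k/ΣG = 19.3 × 0.08169 = 1.577 µA.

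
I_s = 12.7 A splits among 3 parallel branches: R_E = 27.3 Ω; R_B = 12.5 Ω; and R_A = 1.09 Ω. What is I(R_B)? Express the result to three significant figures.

I ≈ 0.983 A

Total conductance ΣG = 1/27.3 + 1/12.5 + 1/1.09 = 1.034 (units of 1/Ω).
By the current-divider rule, I = I_s · G_k/ΣG = 12.7 × 0.07736 = 0.9825 A.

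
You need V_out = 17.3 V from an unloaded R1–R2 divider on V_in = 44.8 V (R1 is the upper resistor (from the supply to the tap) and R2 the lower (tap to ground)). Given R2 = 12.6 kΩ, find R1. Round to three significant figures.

R1 ≈ 20.0 kΩ

V_out/V_in = R2/(R1+R2) = 0.3862.
R1 = R2·(1/k − 1) = 12.6 × 1.590 = 20.03 kΩ.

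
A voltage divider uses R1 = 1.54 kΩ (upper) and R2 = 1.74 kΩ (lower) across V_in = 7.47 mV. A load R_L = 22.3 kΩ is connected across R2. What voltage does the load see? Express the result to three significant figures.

First combine the lower leg with the load: R2 ‖ R_L = 1.614 kΩ.
Voltage divider with the loaded lower leg: V_out = 7.47 × 1.614/(1.54 + 1.614) = 7.47 × 0.5117 = 3.823 mV.

V_out ≈ 3.82 mV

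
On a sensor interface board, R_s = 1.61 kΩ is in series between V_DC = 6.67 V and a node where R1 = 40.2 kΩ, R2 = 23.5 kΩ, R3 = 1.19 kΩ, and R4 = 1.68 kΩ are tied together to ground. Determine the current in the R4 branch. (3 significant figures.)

Parallel bank: R_p = 1/(1/40.2 + 1/23.5 + 1/1.19 + 1/1.68) = 0.6653 kΩ.
Node voltage V_A = V_DC · R_p/(R_s + R_p) = 6.67 × 0.2924 = 1.950 V.
Branch current I = V_A/R4 = 1.950/1.68 = 1.161 mA.
(Equivalently: I_total = 2.931 mA, then current-divider fraction G_k/ΣG = 0.3960.)

I ≈ 1.16 mA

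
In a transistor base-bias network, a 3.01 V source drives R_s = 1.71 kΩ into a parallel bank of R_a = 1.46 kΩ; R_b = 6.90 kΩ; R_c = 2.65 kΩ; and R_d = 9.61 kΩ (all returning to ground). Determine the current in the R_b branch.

Combine the parallel branches: R_p = (1/1.46 + 1/6.90 + 1/2.65 + 1/9.61)⁻¹ = 0.7626 kΩ.
Node voltage V_A = V_in · R_p/(R_s + R_p) = 3.01 × 0.3084 = 0.9284 V.
I(R_b) = V_A / R_b = 0.9284/6.90 = 0.1345 mA.

I ≈ 0.135 mA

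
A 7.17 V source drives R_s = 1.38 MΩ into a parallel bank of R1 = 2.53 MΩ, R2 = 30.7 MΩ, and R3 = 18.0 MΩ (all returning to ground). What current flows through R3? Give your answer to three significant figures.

Combine the parallel branches: R_p = (1/2.53 + 1/30.7 + 1/18.0)⁻¹ = 2.069 MΩ.
Node voltage V_A = V_DC · R_p/(R_s + R_p) = 7.17 × 0.5999 = 4.301 V.
I(R3) = V_A / R3 = 4.301/18.0 = 0.2389 µA.
(Equivalently: I_total = 2.079 µA, then current-divider fraction G_k/ΣG = 0.1149.)

I ≈ 0.239 µA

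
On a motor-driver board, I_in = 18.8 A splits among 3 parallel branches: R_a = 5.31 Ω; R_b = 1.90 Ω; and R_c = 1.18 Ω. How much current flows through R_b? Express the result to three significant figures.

I ≈ 6.33 A

Total conductance ΣG = 1/5.31 + 1/1.90 + 1/1.18 = 1.562 (units of 1/Ω).
R_b takes the fraction G_k/ΣG = 0.5263/1.562 = 0.3369, so I = 18.8 × 0.3369 = 6.334 A.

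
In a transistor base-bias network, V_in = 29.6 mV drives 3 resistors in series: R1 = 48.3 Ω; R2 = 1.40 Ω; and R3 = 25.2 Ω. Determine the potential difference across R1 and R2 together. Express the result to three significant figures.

V ≈ 19.6 mV

Total series resistance ΣR = 48.3 + 1.40 + 25.2 = 74.90 Ω.
R_{R1..R2} = 48.3 + 1.40 = 49.70 Ω.
By the voltage-divider rule, V = 29.6 × 49.70/74.90 = 19.64 mV.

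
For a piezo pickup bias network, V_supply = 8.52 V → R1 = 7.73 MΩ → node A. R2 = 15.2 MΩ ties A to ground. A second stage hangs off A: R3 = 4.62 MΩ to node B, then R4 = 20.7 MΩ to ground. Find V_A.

The second stage (R3 + R4 = 25.32 MΩ) loads node A in parallel with R2.
R2 ‖ (R3+R4) = 9.498 MΩ.
So V_A = 8.52 × 0.5513 = 4.697 V.

V_A ≈ 4.70 V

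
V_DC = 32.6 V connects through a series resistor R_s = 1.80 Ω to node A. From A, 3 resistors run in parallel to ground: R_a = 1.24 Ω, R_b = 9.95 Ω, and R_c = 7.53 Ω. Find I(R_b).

I ≈ 1.14 A

Equivalent of the parallel group: R_p = 0.9618 Ω.
V_A = 32.6 × 0.9618/2.762 = 11.35 V.
Branch current I = V_A/R_b = 11.35/9.95 = 1.141 A.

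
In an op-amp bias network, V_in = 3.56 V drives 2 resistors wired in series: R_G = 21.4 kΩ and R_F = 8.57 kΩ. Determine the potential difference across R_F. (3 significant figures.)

V ≈ 1.02 V

Series total: ΣR = 21.4 + 8.57 = 29.97 kΩ.
Voltage divider: V = V_in · (8.570 / 29.97) = 3.56 × 0.2860 = 1.018 V.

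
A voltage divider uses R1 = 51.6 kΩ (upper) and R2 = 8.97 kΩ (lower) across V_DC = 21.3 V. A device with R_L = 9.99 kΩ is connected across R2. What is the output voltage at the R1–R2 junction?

V_out ≈ 1.79 V

The load sits in parallel with R2, giving an effective lower resistance R2' = R2·R_L/(R2+R_L) = 4.726 kΩ.
Voltage divider with the loaded lower leg: V_out = 21.3 × 4.726/(51.6 + 4.726) = 21.3 × 0.08391 = 1.787 V.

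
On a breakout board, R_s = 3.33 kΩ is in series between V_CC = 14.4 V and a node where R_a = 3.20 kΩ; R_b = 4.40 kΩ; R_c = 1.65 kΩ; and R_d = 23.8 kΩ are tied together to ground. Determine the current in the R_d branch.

Combine the parallel branches: R_p = (1/3.20 + 1/4.40 + 1/1.65 + 1/23.8)⁻¹ = 0.8419 kΩ.
V_A = 14.4 × 0.8419/4.172 = 2.906 V.
Branch current I = V_A/R_d = 2.906/23.8 = 0.1221 mA.
(Equivalently: I_total = 3.452 mA, then current-divider fraction G_k/ΣG = 0.03537.)

I ≈ 0.122 mA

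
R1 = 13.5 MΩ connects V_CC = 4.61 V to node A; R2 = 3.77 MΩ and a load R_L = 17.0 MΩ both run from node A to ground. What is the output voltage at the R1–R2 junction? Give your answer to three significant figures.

V_out ≈ 0.858 V

The load sits in parallel with R2, giving an effective lower resistance R2' = R2·R_L/(R2+R_L) = 3.086 MΩ.
Now apply the divider: V_out = 4.61 × 0.1860 = 0.8577 V.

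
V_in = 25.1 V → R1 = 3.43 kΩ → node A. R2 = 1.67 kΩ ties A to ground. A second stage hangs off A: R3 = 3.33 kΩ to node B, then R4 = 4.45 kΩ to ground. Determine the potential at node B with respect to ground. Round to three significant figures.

V_B ≈ 4.11 V

Looking into the second stage from A: R3 + R4 = 7.780 kΩ appears in parallel with R2.
Effective lower resistance at A: R2 ‖ 7.780 = 1.375 kΩ.
V_A = 25.1 × 1.375/(3.43 + 1.375) = 7.182 V.
V_B = V_A × 0.5720 = 4.108 V.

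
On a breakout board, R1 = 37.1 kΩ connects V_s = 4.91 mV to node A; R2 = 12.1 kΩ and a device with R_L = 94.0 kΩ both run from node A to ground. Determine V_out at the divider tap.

R2 ‖ R_L = (12.1 × 94.0)/(12.1 + 94.0) = 10.72 kΩ.
Now apply the divider: V_out = 4.91 × 0.2242 = 1.101 mV.

V_out ≈ 1.10 mV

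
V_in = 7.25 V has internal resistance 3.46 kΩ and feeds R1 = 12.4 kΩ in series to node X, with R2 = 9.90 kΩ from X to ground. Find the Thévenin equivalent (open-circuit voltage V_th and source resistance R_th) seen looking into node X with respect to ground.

R1' = 3.46 + 12.4 = 15.86 kΩ (source resistance + R1).
With X open, the divider is unloaded: V_th = 7.25 × 9.90/25.76 = 2.786 V.
With V_in suppressed (replaced by a short), R_th = R1' ‖ R2 = (15.86 × 9.90)/(15.86 + 9.90) = 6.095 kΩ.

V_th ≈ 2.79 V, R_th ≈ 6.10 kΩ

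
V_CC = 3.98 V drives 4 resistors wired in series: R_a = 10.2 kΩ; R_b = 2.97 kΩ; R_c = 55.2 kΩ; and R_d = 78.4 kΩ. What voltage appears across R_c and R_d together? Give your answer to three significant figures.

ΣR = 10.2 + 2.97 + 55.2 + 78.4 = 146.8 kΩ.
R_{R_c..R_d} = 55.2 + 78.4 = 133.6 kΩ.
Voltage divider: V = V_CC · (133.6 / 146.8) = 3.98 × 0.9103 = 3.623 V.

V ≈ 3.62 V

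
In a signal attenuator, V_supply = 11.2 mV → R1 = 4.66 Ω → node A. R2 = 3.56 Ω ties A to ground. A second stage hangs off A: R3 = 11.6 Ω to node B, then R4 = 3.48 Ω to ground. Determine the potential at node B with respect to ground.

V_B ≈ 0.987 mV

Looking into the second stage from A: R3 + R4 = 15.08 Ω appears in parallel with R2.
Effective lower resistance at A: R2 ‖ 15.08 = 2.880 Ω.
So V_A = 11.2 × 0.3820 = 4.278 mV.
Stage 2 is unloaded, so V_B = V_A · R4/(R3+R4) = 4.278 × 3.48/15.08 = 0.9872 mV.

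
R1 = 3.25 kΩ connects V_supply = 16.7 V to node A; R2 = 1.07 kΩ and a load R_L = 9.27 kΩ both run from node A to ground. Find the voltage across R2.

The load sits in parallel with R2, giving an effective lower resistance R2' = R2·R_L/(R2+R_L) = 0.9593 kΩ.
Now apply the divider: V_out = 16.7 × 0.2279 = 3.806 V.
(Unloaded it would be 4.14 V; the load pulls it down.)

V_out ≈ 3.81 V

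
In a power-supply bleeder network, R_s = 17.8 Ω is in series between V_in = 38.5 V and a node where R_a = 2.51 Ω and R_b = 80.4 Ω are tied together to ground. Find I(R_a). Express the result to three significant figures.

Equivalent of the parallel group: R_p = 2.434 Ω.
V_A by voltage divider: V_A = 38.5 × 2.434/(17.8 + 2.434) = 4.631 V.
I(R_a) = V_A / R_a = 4.631/2.51 = 1.845 A.
(Check via current divider: I_total = 1.903 A; share G_k/ΣG = 0.9697 → same result.)

I ≈ 1.85 A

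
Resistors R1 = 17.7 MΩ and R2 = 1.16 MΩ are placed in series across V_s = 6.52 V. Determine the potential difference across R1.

ΣR = 17.7 + 1.16 = 18.86 MΩ.
V = V_s · R/ΣR = 6.52 × 0.9385 = 6.119 V.

V ≈ 6.12 V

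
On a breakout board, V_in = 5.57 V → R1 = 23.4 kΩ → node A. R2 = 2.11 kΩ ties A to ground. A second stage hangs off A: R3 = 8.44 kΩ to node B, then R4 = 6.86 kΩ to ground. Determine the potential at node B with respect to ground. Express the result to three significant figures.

V_B ≈ 0.183 V

The second stage (R3 + R4 = 15.30 kΩ) loads node A in parallel with R2.
R2 ‖ (R3+R4) = 1.854 kΩ.
First divider: V_A = V_in · 1.854/(23.4 + 1.854) = 0.4090 V.
V_B = V_A × 0.4484 = 0.1834 V.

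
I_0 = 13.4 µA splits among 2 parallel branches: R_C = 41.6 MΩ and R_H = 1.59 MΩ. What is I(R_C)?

With just two branches, the current splits inversely with resistance.
I(R_C) = 13.4 × 1.59/(41.6 + 1.59) = 13.4 × 0.03681 = 0.4933 µA.

I ≈ 0.493 µA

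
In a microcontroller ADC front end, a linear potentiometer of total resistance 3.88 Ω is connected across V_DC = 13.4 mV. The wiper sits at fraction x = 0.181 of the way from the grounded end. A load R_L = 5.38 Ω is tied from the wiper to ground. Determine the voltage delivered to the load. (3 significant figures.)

Lower segment x·R_p = 0.7023 Ω; upper segment (1−x)·R_p = 3.178 Ω.
Lower segment in parallel with the load: 0.7023 ‖ 5.38 = 0.6212 Ω.
V_out = 13.4 × 0.6212/(3.178 + 0.6212) = 2.191 mV.
(Unloaded: V_out = x·V_DC = 2.43 mV.)

V_out ≈ 2.19 mV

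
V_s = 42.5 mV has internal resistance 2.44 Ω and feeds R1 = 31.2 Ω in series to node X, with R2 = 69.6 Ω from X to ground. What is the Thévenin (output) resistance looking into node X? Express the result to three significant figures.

R_th ≈ 22.7 Ω

R1' = 2.44 + 31.2 = 33.64 Ω (source resistance + R1).
Zeroing V_s shorts the top of R1' to ground, so R_th = R1' ‖ R2 = 22.68 Ω.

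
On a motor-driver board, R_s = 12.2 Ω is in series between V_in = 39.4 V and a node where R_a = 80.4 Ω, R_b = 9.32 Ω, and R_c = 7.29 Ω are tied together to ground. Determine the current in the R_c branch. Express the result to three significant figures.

I ≈ 1.31 A

Parallel bank: R_p = 1/(1/80.4 + 1/9.32 + 1/7.29) = 3.892 Ω.
Node voltage V_A = V_in · R_p/(R_s + R_p) = 39.4 × 0.2419 = 9.530 V.
Branch current I = V_A/R_c = 9.530/7.29 = 1.307 A.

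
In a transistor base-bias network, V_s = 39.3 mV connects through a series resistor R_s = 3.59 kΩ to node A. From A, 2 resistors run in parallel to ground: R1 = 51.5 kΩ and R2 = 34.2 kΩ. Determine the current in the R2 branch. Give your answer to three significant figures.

Equivalent of the parallel group: R_p = 20.55 kΩ.
Node voltage V_A = V_s · R_p/(R_s + R_p) = 39.3 × 0.8513 = 33.46 mV.
I(R2) = V_A / R2 = 33.46/34.2 = 0.9782 µA.

I ≈ 0.978 µA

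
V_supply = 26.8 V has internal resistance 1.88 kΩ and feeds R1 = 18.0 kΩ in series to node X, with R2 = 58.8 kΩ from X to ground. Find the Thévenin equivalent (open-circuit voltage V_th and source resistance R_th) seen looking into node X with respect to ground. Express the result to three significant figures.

V_th ≈ 20.0 V, R_th ≈ 14.9 kΩ

R1' = 1.88 + 18.0 = 19.88 kΩ (source resistance + R1).
V_th is the unloaded tap voltage: V_supply · R2/(R1'+R2) = 26.8 × 0.7473 = 20.03 V.
Looking into X with the source shorted: R_th = R1'·R2/(R1'+R2) = 19.88 × 58.8/78.68 = 14.86 kΩ.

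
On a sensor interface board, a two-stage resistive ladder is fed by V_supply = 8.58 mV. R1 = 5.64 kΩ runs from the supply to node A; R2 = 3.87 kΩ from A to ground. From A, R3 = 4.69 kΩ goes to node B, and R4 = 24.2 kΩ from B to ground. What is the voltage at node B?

The second stage (R3 + R4 = 28.89 kΩ) loads node A in parallel with R2.
R2 ‖ (R3+R4) = 3.413 kΩ.
So V_A = 8.58 × 0.3770 = 3.235 mV.
V_B = V_A × 0.8377 = 2.709 mV.

V_B ≈ 2.71 mV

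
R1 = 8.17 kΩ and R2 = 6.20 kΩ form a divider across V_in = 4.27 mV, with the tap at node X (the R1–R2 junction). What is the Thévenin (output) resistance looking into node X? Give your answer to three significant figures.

Zeroing V_in shorts the top of R1 to ground, so R_th = R1 ‖ R2 = 3.525 kΩ.

R_th ≈ 3.52 kΩ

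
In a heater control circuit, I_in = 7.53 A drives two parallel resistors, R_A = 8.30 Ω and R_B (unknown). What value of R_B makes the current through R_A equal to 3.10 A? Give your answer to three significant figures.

R_B ≈ 5.81 Ω

In a two-way split, I_A/I_in = R_B/(R_A + R_B).
With f = 0.4117, R_B = R_A · f/(1−f) = 8.30 × 0.6998 = 5.808 Ω.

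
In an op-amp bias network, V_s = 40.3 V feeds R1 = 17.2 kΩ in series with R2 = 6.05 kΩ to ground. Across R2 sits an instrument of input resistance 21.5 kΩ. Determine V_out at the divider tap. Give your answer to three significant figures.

V_out ≈ 8.68 V

R2 ‖ R_L = (6.05 × 21.5)/(6.05 + 21.5) = 4.721 kΩ.
Then V_out = V_s · R2'/(R1 + R2') = 40.3 × 4.721/21.92 = 8.680 V.
(Unloaded it would be 10.5 V; the load pulls it down.)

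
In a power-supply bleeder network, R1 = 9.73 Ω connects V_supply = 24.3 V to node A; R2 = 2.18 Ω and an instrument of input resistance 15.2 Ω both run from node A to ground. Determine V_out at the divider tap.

V_out ≈ 3.98 V

The load sits in parallel with R2, giving an effective lower resistance R2' = R2·R_L/(R2+R_L) = 1.907 Ω.
Now apply the divider: V_out = 24.3 × 0.1638 = 3.981 V.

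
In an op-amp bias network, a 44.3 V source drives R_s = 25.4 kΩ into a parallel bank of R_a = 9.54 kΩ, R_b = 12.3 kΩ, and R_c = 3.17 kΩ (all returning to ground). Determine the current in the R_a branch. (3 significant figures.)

Combine the parallel branches: R_p = (1/9.54 + 1/12.3 + 1/3.17)⁻¹ = 1.994 kΩ.
Node voltage V_A = V_in · R_p/(R_s + R_p) = 44.3 × 0.07278 = 3.224 V.
I(R_a) = V_A / R_a = 3.224/9.54 = 0.3380 mA.
(Check via current divider: I_total = 1.617 mA; share G_k/ΣG = 0.2090 → same result.)

I ≈ 0.338 mA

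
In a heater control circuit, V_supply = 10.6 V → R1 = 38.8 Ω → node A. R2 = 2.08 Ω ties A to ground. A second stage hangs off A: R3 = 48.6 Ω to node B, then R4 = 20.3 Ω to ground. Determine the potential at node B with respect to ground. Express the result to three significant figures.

Looking into the second stage from A: R3 + R4 = 68.90 Ω appears in parallel with R2.
R2 ‖ (R3+R4) = 2.019 Ω.
First divider: V_A = V_supply · 2.019/(38.8 + 2.019) = 0.5243 V.
Stage 2 is unloaded, so V_B = V_A · R4/(R3+R4) = 0.5243 × 20.3/68.90 = 0.1545 V.

V_B ≈ 0.154 V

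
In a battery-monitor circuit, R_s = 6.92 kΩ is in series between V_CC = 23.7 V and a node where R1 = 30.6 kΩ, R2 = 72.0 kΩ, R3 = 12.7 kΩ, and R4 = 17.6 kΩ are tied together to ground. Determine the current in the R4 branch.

I ≈ 0.596 mA

Parallel bank: R_p = 1/(1/30.6 + 1/72.0 + 1/12.7 + 1/17.6) = 5.491 kΩ.
V_A by voltage divider: V_A = 23.7 × 5.491/(6.92 + 5.491) = 10.49 V.
I(R4) = V_A / R4 = 10.49/17.6 = 0.5958 mA.
(Check via current divider: I_total = 1.910 mA; share G_k/ΣG = 0.3120 → same result.)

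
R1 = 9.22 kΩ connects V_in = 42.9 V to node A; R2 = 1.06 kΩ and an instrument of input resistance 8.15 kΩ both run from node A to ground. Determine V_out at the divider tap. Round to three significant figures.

V_out ≈ 3.96 V

First combine the lower leg with the load: R2 ‖ R_L = 0.9380 kΩ.
Now apply the divider: V_out = 42.9 × 0.09234 = 3.961 V.
(Unloaded it would be 4.42 V; the load pulls it down.)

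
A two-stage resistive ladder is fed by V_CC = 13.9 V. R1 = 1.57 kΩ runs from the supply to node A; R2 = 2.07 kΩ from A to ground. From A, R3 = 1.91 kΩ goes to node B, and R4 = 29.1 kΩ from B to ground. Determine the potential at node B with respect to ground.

V_B ≈ 7.21 V

Looking into the second stage from A: R3 + R4 = 31.01 kΩ appears in parallel with R2.
R2 ‖ (R3+R4) = 1.940 kΩ.
So V_A = 13.9 × 0.5528 = 7.683 V.
V_B = V_A × 0.9384 = 7.210 V.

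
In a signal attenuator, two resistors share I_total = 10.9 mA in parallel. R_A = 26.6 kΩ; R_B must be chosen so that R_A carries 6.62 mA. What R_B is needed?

The fraction through R_A equals R_B/(R_A+R_B).
6.62/10.9 = R_B/(R_A + R_B) → R_B = R_A · (0.6073)/(1 − 0.6073) = 26.6 × 1.547 = 41.14 kΩ.

R_B ≈ 41.1 kΩ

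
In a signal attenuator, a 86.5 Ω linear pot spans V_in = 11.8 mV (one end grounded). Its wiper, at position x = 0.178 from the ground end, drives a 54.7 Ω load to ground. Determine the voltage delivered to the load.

Split the track: R_lower = x·R_p = 15.40 Ω, R_upper = (1−x)·R_p = 71.10 Ω.
(x·R_p) ‖ R_L = 12.02 Ω.
Then V_out = V_in · 12.02/(71.10 + 12.02) = 1.706 mV.

V_out ≈ 1.71 mV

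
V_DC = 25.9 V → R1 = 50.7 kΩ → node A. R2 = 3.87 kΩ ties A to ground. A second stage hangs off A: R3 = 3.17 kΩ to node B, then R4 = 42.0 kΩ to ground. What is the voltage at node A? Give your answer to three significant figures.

Looking into the second stage from A: R3 + R4 = 45.17 kΩ appears in parallel with R2.
Effective lower resistance at A: R2 ‖ 45.17 = 3.565 kΩ.
First divider: V_A = V_DC · 3.565/(50.7 + 3.565) = 1.701 V.

V_A ≈ 1.70 V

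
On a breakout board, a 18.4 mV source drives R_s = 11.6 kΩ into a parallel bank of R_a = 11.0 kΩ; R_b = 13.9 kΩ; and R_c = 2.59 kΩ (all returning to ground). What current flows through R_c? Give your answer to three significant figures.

Equivalent of the parallel group: R_p = 1.822 kΩ.
Node voltage V_A = V_CC · R_p/(R_s + R_p) = 18.4 × 0.1357 = 2.497 mV.
Branch current I = V_A/R_c = 2.497/2.59 = 0.9642 µA.
(Equivalently: I_total = 1.371 µA, then current-divider fraction G_k/ΣG = 0.7033.)

I ≈ 0.964 µA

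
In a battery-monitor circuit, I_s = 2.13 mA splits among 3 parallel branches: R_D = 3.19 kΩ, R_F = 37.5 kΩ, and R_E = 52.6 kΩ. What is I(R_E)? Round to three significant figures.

Total conductance ΣG = 1/3.19 + 1/37.5 + 1/52.6 = 0.3592 (units of 1/kΩ).
R_E takes the fraction G_k/ΣG = 0.01901/0.3592 = 0.05293, so I = 2.13 × 0.05293 = 0.1127 mA.

I ≈ 0.113 mA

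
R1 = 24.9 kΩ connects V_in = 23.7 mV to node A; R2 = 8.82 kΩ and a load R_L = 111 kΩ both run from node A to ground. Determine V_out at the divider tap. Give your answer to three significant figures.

V_out ≈ 5.86 mV

R2 ‖ R_L = (8.82 × 111)/(8.82 + 111) = 8.171 kΩ.
Voltage divider with the loaded lower leg: V_out = 23.7 × 8.171/(24.9 + 8.171) = 23.7 × 0.2471 = 5.856 mV.
(Unloaded it would be 6.20 mV; the load pulls it down.)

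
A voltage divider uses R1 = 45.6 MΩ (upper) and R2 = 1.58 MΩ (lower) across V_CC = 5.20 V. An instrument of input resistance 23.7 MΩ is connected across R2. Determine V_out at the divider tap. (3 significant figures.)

R2 ‖ R_L = (1.58 × 23.7)/(1.58 + 23.7) = 1.481 MΩ.
Then V_out = V_CC · R2'/(R1 + R2') = 5.20 × 1.481/47.08 = 0.1636 V.

V_out ≈ 0.164 V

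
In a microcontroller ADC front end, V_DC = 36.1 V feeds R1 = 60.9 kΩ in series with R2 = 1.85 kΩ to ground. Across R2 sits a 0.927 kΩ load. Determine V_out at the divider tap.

R2 ‖ R_L = (1.85 × 0.927)/(1.85 + 0.927) = 0.6176 kΩ.
Now apply the divider: V_out = 36.1 × 0.01004 = 0.3624 V.

V_out ≈ 0.362 V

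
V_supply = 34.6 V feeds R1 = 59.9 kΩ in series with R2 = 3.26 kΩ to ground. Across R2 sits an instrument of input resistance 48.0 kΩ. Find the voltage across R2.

The load sits in parallel with R2, giving an effective lower resistance R2' = R2·R_L/(R2+R_L) = 3.053 kΩ.
Now apply the divider: V_out = 34.6 × 0.04849 = 1.678 V.

V_out ≈ 1.68 V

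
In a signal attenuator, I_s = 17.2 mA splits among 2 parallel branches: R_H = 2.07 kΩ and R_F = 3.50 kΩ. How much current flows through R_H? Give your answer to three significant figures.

With just two branches, the current splits inversely with resistance.
So I = 17.2 × 3.50/5.570 = 10.81 mA.

I ≈ 10.8 mA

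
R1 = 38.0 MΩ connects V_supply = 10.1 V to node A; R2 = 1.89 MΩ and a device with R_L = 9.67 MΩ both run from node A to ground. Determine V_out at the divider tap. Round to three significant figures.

V_out ≈ 0.403 V

The load sits in parallel with R2, giving an effective lower resistance R2' = R2·R_L/(R2+R_L) = 1.581 MΩ.
Voltage divider with the loaded lower leg: V_out = 10.1 × 1.581/(38.0 + 1.581) = 10.1 × 0.03994 = 0.4034 V.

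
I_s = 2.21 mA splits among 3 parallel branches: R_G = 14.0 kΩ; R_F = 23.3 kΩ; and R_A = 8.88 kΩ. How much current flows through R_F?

Conductances: ΣG = 1/14.0 + 1/23.3 + 1/8.88 = 0.2270 (1/kΩ).
Current divider: I(R_F) = I_s · G_k/ΣG = 2.21 × (0.04292/0.2270) = 2.21 × 0.1891 = 0.4179 mA.

I ≈ 0.418 mA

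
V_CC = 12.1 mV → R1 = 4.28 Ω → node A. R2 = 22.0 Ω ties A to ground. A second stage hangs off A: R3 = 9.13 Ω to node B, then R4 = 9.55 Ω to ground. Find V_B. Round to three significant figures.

V_B ≈ 4.35 mV

Node A sees R2 in parallel with the series input of stage 2, R3 + R4 = 18.68 Ω.
R2 ‖ (R3+R4) = 10.10 Ω.
V_A = 12.1 × 10.10/(4.28 + 10.10) = 8.499 mV.
Then the unloaded second divider: V_B = V_A × R4/(R3+R4) = 8.499 × 0.5112 = 4.345 mV.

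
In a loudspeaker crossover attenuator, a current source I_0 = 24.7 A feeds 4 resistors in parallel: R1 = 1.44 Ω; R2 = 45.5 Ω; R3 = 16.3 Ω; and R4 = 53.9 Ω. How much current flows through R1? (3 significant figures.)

Total conductance ΣG = 1/1.44 + 1/45.5 + 1/16.3 + 1/53.9 = 0.7963 (units of 1/Ω).
Current divider: I(R1) = I_0 · G_k/ΣG = 24.7 × (0.6944/0.7963) = 24.7 × 0.8721 = 21.54 A.

I ≈ 21.5 A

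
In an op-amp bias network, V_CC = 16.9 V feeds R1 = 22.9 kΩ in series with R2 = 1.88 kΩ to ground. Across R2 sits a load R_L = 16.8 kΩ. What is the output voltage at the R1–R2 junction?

R2 ‖ R_L = (1.88 × 16.8)/(1.88 + 16.8) = 1.691 kΩ.
Now apply the divider: V_out = 16.9 × 0.06876 = 1.162 V.

V_out ≈ 1.16 V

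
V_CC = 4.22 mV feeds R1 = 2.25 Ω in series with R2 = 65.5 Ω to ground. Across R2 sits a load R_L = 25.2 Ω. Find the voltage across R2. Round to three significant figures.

The load sits in parallel with R2, giving an effective lower resistance R2' = R2·R_L/(R2+R_L) = 18.20 Ω.
Then V_out = V_CC · R2'/(R1 + R2') = 4.22 × 18.20/20.45 = 3.756 mV.

V_out ≈ 3.76 mV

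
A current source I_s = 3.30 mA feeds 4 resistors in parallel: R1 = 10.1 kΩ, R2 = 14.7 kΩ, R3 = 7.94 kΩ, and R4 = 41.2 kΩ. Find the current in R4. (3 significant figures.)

I ≈ 0.252 mA

ΣG = 1/10.1 + 1/14.7 + 1/7.94 + 1/41.2 = 0.3173.
Current divider: I(R4) = I_s · G_k/ΣG = 3.30 × (0.02427/0.3173) = 3.30 × 0.07651 = 0.2525 mA.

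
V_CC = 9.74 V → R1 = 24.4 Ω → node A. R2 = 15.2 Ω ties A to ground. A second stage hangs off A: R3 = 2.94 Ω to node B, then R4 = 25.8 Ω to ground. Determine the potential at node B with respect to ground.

Node A sees R2 in parallel with the series input of stage 2, R3 + R4 = 28.74 Ω.
R2 ‖ (R3+R4) = 9.942 Ω.
So V_A = 9.74 × 0.2895 = 2.820 V.
Stage 2 is unloaded, so V_B = V_A · R4/(R3+R4) = 2.820 × 25.8/28.74 = 2.531 V.

V_B ≈ 2.53 V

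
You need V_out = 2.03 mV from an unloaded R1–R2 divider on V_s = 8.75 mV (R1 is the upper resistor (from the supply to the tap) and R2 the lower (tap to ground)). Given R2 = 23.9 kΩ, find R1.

The divider ratio is R2/(R1+R2) = 2.03/8.75 = 0.2320.
R1 = R2·(1/k − 1) = 23.9 × 3.310 = 79.12 kΩ.

R1 ≈ 79.1 kΩ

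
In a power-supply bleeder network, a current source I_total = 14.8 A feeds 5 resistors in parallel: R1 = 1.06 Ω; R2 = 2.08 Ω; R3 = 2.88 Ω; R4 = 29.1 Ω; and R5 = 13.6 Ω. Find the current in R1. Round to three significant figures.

Conductances: ΣG = 1/1.06 + 1/2.08 + 1/2.88 + 1/29.1 + 1/13.6 = 1.879 (1/Ω).
R1 takes the fraction G_k/ΣG = 0.9434/1.879 = 0.5020, so I = 14.8 × 0.5020 = 7.430 A.

I ≈ 7.43 A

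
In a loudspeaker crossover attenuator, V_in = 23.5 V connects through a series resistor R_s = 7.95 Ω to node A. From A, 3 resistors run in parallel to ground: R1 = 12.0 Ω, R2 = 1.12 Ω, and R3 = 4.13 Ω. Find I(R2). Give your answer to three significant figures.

Equivalent of the parallel group: R_p = 0.8208 Ω.
V_A = 23.5 × 0.8208/8.771 = 2.199 V.
Branch current I = V_A/R2 = 2.199/1.12 = 1.964 A.
(Check via current divider: I_total = 2.679 A; share G_k/ΣG = 0.7329 → same result.)

I ≈ 1.96 A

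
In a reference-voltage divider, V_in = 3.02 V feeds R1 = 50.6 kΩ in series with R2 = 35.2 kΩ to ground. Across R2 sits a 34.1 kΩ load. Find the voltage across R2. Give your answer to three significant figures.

V_out ≈ 0.770 V

First combine the lower leg with the load: R2 ‖ R_L = 17.32 kΩ.
Now apply the divider: V_out = 3.02 × 0.2550 = 0.7701 V.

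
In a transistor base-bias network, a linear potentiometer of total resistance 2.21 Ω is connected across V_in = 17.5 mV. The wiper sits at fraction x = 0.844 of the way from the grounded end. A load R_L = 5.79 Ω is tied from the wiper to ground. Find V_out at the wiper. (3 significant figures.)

V_out ≈ 14.1 mV

The pot divides into 0.3448 Ω above the wiper and 1.865 Ω below.
(x·R_p) ‖ R_L = 1.411 Ω.
Loaded-divider output: V_out = 17.5 × 0.8036 = 14.06 mV.
(Unloaded: V_out = x·V_in = 14.8 mV.)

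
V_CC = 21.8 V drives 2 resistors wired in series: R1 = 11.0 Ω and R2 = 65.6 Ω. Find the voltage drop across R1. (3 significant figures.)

V ≈ 3.13 V

Series total: ΣR = 11.0 + 65.6 = 76.60 Ω.
V = V_CC · R/ΣR = 21.8 × 0.1436 = 3.131 V.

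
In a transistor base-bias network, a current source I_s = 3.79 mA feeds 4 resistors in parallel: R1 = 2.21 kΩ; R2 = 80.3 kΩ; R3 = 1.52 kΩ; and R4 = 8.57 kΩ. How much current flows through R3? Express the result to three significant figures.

Conductances: ΣG = 1/2.21 + 1/80.3 + 1/1.52 + 1/8.57 = 1.240 (1/kΩ).
By the current-divider rule, I = I_s · G_k/ΣG = 3.79 × 0.5308 = 2.012 mA.

I ≈ 2.01 mA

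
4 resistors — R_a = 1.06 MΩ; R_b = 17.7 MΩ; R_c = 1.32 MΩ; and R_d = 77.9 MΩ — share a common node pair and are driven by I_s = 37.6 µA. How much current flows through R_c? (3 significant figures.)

Total conductance ΣG = 1/1.06 + 1/17.7 + 1/1.32 + 1/77.9 = 1.770 (units of 1/MΩ).
Current divider: I(R_c) = I_s · G_k/ΣG = 37.6 × (0.7576/1.770) = 37.6 × 0.4279 = 16.09 µA.

I ≈ 16.1 µA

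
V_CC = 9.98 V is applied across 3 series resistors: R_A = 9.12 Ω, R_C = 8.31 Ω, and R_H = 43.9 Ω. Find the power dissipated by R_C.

ΣR = 61.33 Ω → I = 9.98/61.33 = 0.1627 A.
P = I²R = 0.02648 × 8.31 = 0.2200 W.

P ≈ 0.220 W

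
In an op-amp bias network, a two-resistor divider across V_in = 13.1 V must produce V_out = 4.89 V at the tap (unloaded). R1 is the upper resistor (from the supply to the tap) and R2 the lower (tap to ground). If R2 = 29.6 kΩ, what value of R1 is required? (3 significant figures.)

R1 ≈ 49.7 kΩ

The divider ratio is R2/(R1+R2) = 4.89/13.1 = 0.3733.
So R1 = R2 · (V_in/V_out − 1) = 29.6 × (13.1/4.89 − 1) = 29.6 × 1.679 = 49.70 kΩ.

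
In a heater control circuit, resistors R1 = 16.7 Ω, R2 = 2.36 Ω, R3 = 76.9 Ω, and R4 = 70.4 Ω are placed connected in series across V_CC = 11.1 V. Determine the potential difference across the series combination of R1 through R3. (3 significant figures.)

V ≈ 6.40 V

ΣR = 16.7 + 2.36 + 76.9 + 70.4 = 166.4 Ω.
R_{R1..R3} = 16.7 + 2.36 + 76.9 = 95.96 Ω.
V = V_CC · R/ΣR = 11.1 × 0.5768 = 6.403 V.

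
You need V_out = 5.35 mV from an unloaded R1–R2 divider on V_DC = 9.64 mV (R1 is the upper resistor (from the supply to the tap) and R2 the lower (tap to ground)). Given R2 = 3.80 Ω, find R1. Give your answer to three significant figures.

Required fraction k = V_out/V_DC = 0.5550.
R1 = R2·(1/k − 1) = 3.80 × 0.8019 = 3.047 Ω.

R1 ≈ 3.05 Ω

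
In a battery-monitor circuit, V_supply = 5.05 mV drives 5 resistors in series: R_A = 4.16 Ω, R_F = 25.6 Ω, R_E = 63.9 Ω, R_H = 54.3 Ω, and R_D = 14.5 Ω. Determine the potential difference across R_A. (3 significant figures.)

ΣR = 4.16 + 25.6 + 63.9 + 54.3 + 14.5 = 162.5 Ω.
V = V_supply · R/ΣR = 5.05 × 0.02561 = 0.1293 mV.

V ≈ 0.129 mV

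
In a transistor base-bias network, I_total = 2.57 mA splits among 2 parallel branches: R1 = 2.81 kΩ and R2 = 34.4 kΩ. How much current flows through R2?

I ≈ 0.194 mA

Two-branch current divider: I_k = I_total · R_other/(R_1 + R_2).
I(R2) = 2.57 × 2.81/(2.81 + 34.4) = 2.57 × 0.07552 = 0.1941 mA.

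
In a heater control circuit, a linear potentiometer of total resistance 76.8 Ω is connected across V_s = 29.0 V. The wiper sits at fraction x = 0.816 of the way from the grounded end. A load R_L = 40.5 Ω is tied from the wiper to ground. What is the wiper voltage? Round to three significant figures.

V_out ≈ 18.4 V

Split the track: R_lower = x·R_p = 62.67 Ω, R_upper = (1−x)·R_p = 14.13 Ω.
(x·R_p) ‖ R_L = 24.60 Ω.
Then V_out = V_s · 24.60/(14.13 + 24.60) = 18.42 V.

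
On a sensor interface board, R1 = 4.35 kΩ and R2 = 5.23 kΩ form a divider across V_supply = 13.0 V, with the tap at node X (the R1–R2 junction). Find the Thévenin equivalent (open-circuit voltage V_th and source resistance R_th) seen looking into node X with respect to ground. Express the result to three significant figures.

V_th ≈ 7.10 V, R_th ≈ 2.37 kΩ

With X open, the divider is unloaded: V_th = 13.0 × 5.23/9.580 = 7.097 V.
Looking into X with the source shorted: R_th = R1·R2/(R1+R2) = 4.350 × 5.23/9.580 = 2.375 kΩ.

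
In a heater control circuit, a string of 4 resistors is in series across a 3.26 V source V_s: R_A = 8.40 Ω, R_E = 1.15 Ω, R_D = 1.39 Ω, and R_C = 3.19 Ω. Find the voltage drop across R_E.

V ≈ 0.265 V

ΣR = 8.40 + 1.15 + 1.39 + 3.19 = 14.13 Ω.
Voltage divider: V = V_s · (1.150 / 14.13) = 3.26 × 0.08139 = 0.2653 V.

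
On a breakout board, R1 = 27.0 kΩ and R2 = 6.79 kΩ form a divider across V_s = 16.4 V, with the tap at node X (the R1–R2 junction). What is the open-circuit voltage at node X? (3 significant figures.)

V_th is the unloaded tap voltage: V_s · R2/(R1+R2) = 16.4 × 0.2009 = 3.296 V.

V_th ≈ 3.30 V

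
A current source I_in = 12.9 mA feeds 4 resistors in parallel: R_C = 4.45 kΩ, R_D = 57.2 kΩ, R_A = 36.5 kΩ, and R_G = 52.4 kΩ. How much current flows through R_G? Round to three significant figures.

I ≈ 0.853 mA

Total conductance ΣG = 1/4.45 + 1/57.2 + 1/36.5 + 1/52.4 = 0.2887 (units of 1/kΩ).
Current divider: I(R_G) = I_in · G_k/ΣG = 12.9 × (0.01908/0.2887) = 12.9 × 0.06611 = 0.8528 mA.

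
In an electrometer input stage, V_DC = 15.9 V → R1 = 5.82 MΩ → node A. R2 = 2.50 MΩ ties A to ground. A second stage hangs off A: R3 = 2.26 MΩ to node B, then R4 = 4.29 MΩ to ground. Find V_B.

V_B ≈ 2.47 V

The second stage (R3 + R4 = 6.550 MΩ) loads node A in parallel with R2.
Effective lower resistance at A: R2 ‖ 6.550 = 1.809 MΩ.
V_A = 15.9 × 1.809/(5.82 + 1.809) = 3.771 V.
Stage 2 is unloaded, so V_B = V_A · R4/(R3+R4) = 3.771 × 4.29/6.550 = 2.470 V.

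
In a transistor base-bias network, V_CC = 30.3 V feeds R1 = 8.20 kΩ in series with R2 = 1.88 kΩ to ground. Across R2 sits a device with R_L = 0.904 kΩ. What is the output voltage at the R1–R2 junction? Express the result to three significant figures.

The load sits in parallel with R2, giving an effective lower resistance R2' = R2·R_L/(R2+R_L) = 0.6105 kΩ.
Voltage divider with the loaded lower leg: V_out = 30.3 × 0.6105/(8.20 + 0.6105) = 30.3 × 0.06929 = 2.099 V.

V_out ≈ 2.10 V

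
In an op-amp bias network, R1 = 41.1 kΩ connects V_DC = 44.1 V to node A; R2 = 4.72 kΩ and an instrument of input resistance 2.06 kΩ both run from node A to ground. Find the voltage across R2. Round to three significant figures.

First combine the lower leg with the load: R2 ‖ R_L = 1.434 kΩ.
Voltage divider with the loaded lower leg: V_out = 44.1 × 1.434/(41.1 + 1.434) = 44.1 × 0.03372 = 1.487 V.

V_out ≈ 1.49 V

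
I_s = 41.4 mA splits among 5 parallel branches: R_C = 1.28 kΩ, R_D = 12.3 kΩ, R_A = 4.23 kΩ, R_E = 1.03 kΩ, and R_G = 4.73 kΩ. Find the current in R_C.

I ≈ 14.2 mA

Conductances: ΣG = 1/1.28 + 1/12.3 + 1/4.23 + 1/1.03 + 1/4.73 = 2.281 (1/kΩ).
R_C takes the fraction G_k/ΣG = 0.7812/2.281 = 0.3425, so I = 41.4 × 0.3425 = 14.18 mA.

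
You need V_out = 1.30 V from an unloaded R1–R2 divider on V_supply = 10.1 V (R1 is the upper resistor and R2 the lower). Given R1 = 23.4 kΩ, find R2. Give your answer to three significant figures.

R2 ≈ 3.46 kΩ

V_out/V_supply = R2/(R1+R2) = 0.1287.
So R2 = R1 · V_out/(V_supply − V_out) = 23.4 × 1.30/(10.1 − 1.30) = 23.4 × 0.1477 = 3.457 kΩ.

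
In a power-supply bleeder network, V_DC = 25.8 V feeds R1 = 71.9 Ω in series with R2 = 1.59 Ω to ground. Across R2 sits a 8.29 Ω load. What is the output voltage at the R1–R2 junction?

V_out ≈ 0.470 V

First combine the lower leg with the load: R2 ‖ R_L = 1.334 Ω.
Now apply the divider: V_out = 25.8 × 0.01822 = 0.4700 V.
(Unloaded it would be 0.558 V; the load pulls it down.)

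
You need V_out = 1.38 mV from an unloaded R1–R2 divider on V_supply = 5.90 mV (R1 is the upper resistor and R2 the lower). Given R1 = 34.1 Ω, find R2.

V_out/V_supply = R2/(R1+R2) = 0.2339.
So R2 = R1 · V_out/(V_supply − V_out) = 34.1 × 1.38/(5.90 − 1.38) = 34.1 × 0.3053 = 10.41 Ω.

R2 ≈ 10.4 Ω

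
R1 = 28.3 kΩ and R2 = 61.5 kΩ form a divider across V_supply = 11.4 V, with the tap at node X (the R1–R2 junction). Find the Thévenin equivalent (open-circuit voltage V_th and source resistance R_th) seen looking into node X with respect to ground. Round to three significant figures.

V_th ≈ 7.81 V, R_th ≈ 19.4 kΩ

With X open, the divider is unloaded: V_th = 11.4 × 61.5/89.80 = 7.807 V.
Zeroing V_supply shorts the top of R1 to ground, so R_th = R1 ‖ R2 = 19.38 kΩ.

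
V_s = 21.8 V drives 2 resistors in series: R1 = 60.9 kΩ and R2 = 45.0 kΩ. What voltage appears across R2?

Total series resistance ΣR = 60.9 + 45.0 = 105.9 kΩ.
Voltage divider: V = V_s · (45.00 / 105.9) = 21.8 × 0.4249 = 9.263 V.

V ≈ 9.26 V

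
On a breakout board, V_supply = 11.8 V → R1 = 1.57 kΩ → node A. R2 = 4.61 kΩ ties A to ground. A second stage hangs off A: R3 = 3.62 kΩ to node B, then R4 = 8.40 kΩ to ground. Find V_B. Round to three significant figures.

V_B ≈ 5.61 V

Node A sees R2 in parallel with the series input of stage 2, R3 + R4 = 12.02 kΩ.
Effective lower resistance at A: R2 ‖ 12.02 = 3.332 kΩ.
So V_A = 11.8 × 0.6797 = 8.021 V.
V_B = V_A × 0.6988 = 5.605 V.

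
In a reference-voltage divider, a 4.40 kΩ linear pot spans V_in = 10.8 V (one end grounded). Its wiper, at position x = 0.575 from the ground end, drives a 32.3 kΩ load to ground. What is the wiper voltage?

Lower segment x·R_p = 2.530 kΩ; upper segment (1−x)·R_p = 1.870 kΩ.
Lower segment in parallel with the load: 2.530 ‖ 32.3 = 2.346 kΩ.
Then V_out = V_in · 2.346/(1.870 + 2.346) = 6.010 V.

V_out ≈ 6.01 V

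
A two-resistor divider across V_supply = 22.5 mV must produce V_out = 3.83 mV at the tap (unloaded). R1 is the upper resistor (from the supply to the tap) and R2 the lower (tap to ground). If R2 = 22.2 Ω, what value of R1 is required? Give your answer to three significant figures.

R1 ≈ 108 Ω

The divider ratio is R2/(R1+R2) = 3.83/22.5 = 0.1702.
R1 = R2·(1/k − 1) = 22.2 × 4.875 = 108.2 Ω.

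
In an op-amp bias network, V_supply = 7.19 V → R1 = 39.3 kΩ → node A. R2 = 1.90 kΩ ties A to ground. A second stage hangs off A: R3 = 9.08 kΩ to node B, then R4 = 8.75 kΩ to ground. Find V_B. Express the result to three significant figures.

V_B ≈ 0.148 V

Node A sees R2 in parallel with the series input of stage 2, R3 + R4 = 17.83 kΩ.
Effective lower resistance at A: R2 ‖ 17.83 = 1.717 kΩ.
V_A = 7.19 × 1.717/(39.3 + 1.717) = 0.3010 V.
Stage 2 is unloaded, so V_B = V_A · R4/(R3+R4) = 0.3010 × 8.75/17.83 = 0.1477 V.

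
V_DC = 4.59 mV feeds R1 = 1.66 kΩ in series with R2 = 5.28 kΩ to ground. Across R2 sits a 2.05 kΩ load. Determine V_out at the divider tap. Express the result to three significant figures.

V_out ≈ 2.16 mV

The load sits in parallel with R2, giving an effective lower resistance R2' = R2·R_L/(R2+R_L) = 1.477 kΩ.
Now apply the divider: V_out = 4.59 × 0.4708 = 2.161 mV.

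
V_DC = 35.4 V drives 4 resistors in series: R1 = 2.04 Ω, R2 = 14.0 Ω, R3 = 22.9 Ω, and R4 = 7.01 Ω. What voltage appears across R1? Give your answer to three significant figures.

V ≈ 1.57 V

Series total: ΣR = 2.04 + 14.0 + 22.9 + 7.01 = 45.95 Ω.
Voltage divider: V = V_DC · (2.040 / 45.95) = 35.4 × 0.04440 = 1.572 V.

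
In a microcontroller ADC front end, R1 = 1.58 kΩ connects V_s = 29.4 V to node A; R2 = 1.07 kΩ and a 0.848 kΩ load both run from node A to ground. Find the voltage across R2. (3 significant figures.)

V_out ≈ 6.77 V

First combine the lower leg with the load: R2 ‖ R_L = 0.4731 kΩ.
Now apply the divider: V_out = 29.4 × 0.2304 = 6.774 V.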